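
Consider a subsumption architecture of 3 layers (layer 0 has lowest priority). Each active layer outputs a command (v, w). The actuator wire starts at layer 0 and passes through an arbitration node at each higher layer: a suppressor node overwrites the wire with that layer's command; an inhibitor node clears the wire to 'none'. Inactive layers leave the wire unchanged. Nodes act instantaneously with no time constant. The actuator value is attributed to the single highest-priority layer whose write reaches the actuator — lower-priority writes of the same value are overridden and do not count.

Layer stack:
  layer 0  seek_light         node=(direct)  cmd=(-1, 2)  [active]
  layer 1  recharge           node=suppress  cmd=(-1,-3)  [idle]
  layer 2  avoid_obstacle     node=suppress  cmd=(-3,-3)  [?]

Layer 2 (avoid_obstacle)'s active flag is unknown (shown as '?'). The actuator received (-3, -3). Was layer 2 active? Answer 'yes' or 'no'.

If layer 2 is active=yes:
  actuator would be (-3, -3)
If layer 2 is active=no:
  actuator would be (-1, 2)
Observed (-3, -3), so layer 2 was active.

yes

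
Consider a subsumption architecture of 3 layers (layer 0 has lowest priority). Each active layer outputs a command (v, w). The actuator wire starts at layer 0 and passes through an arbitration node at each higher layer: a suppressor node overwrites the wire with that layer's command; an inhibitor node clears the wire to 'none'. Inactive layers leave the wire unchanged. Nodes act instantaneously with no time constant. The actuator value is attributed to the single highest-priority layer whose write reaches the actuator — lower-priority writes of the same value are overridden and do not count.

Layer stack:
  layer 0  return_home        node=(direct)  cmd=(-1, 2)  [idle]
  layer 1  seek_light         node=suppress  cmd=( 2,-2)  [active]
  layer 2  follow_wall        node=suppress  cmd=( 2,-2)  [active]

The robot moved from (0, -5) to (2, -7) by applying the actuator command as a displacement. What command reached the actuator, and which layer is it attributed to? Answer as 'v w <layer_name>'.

displacement = (2, -7) − (0, -5) = (2, -2)
L0 return_home: idle → wire = none
L1 seek_light: active, suppressor → wire = (2, -2)
L2 follow_wall: active, suppressor → wire = (2, -2)
actuator = (2, -2) — from layer 2 (follow_wall)

2 -2 follow_wall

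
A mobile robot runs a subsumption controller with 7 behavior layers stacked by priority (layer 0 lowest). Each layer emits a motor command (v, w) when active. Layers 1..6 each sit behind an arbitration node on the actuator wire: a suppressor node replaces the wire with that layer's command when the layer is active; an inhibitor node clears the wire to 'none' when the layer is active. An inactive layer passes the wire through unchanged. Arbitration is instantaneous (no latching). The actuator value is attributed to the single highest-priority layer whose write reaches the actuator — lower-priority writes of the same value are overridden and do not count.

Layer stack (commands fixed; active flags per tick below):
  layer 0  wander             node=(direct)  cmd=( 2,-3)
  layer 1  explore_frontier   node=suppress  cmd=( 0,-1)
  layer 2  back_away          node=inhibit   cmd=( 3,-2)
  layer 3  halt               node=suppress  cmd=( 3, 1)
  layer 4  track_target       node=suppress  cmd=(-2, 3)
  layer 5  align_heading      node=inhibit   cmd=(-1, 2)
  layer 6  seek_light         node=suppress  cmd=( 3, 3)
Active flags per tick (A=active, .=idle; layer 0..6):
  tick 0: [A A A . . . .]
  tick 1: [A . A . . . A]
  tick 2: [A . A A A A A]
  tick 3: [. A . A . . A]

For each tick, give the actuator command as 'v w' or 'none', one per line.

none
3 3
3 3
3 3

tick 0:
  L0 wander: active, feeds wire = (2, -3)
  L1 explore_frontier: active, suppressor → wire = (0, -1)
  L2 back_away: active, inhibitor → wire = none
  L3 halt: idle → wire stays none
  L4 track_target: idle → wire stays none
  L5 align_heading: idle → wire stays none
  L6 seek_light: idle → wire stays none
  actuator = none
tick 1:
  L0 wander: active, feeds wire = (2, -3)
  L1 explore_frontier: idle → wire stays (2, -3)
  L2 back_away: active, inhibitor → wire = none
  L3 halt: idle → wire stays none
  L4 track_target: idle → wire stays none
  L5 align_heading: idle → wire stays none
  L6 seek_light: active, suppressor → wire = (3, 3)
  actuator = (3, 3)
tick 2:
  L0 wander: active, feeds wire = (2, -3)
  L1 explore_frontier: idle → wire stays (2, -3)
  L2 back_away: active, inhibitor → wire = none
  L3 halt: active, suppressor → wire = (3, 1)
  L4 track_target: active, suppressor → wire = (-2, 3)
  L5 align_heading: active, inhibitor → wire = none
  L6 seek_light: active, suppressor → wire = (3, 3)
  actuator = (3, 3)
tick 3:
  L0 wander: idle → wire = none
  L1 explore_frontier: active, suppressor → wire = (0, -1)
  L2 back_away: idle → wire stays (0, -1)
  L3 halt: active, suppressor → wire = (3, 1)
  L4 track_target: idle → wire stays (3, 1)
  L5 align_heading: idle → wire stays (3, 1)
  L6 seek_light: active, suppressor → wire = (3, 3)
  actuator = (3, 3)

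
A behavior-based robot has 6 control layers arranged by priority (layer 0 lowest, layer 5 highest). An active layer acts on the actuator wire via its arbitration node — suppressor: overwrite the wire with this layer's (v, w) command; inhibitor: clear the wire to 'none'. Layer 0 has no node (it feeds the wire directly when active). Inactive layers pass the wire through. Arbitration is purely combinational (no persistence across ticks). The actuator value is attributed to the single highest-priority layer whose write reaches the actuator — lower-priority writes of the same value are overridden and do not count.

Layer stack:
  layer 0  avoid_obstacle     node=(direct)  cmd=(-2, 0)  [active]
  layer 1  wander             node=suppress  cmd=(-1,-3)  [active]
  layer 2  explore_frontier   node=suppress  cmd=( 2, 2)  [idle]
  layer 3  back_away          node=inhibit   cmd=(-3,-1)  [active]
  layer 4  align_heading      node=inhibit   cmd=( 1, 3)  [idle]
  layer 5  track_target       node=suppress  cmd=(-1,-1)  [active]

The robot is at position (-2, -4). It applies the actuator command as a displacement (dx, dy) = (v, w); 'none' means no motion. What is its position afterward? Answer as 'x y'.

[0] avoid_obstacle on; wire := (-2, 0)
[1] wander on (suppress); wire := (-1, -3)
[2] explore_frontier off; pass (-1, -3)
[3] back_away on (inhibit); wire := none
[4] align_heading off; pass none
[5] track_target on (suppress); wire := (-1, -1)
output (-1, -1)
position: (-2, -4) + (-1, -1) = (-3, -5)

-3 -5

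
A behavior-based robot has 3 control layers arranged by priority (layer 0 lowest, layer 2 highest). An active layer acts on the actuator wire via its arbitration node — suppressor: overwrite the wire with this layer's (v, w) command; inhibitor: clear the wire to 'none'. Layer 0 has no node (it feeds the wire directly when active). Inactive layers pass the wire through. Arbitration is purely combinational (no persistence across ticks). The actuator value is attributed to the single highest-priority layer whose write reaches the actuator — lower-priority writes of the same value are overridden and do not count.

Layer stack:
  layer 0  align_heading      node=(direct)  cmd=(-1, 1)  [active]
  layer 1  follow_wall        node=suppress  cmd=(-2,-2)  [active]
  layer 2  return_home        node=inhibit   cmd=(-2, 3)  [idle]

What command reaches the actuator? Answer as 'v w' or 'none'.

L0 align_heading: active, feeds wire = (-1, 1)
L1 follow_wall: active, suppressor → wire = (-2, -2)
L2 return_home: idle → wire stays (-2, -2)
actuator = (-2, -2)

-2 -2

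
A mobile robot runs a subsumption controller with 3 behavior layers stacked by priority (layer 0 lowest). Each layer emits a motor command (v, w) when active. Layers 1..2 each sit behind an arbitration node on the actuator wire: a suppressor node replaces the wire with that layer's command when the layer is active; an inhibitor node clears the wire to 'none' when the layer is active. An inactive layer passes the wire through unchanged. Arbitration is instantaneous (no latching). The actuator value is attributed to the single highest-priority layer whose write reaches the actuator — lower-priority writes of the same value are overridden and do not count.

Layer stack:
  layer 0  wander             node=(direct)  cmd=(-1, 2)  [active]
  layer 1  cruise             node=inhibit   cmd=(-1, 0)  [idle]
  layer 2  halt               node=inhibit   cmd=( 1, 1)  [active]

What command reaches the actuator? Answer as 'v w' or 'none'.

L0 wander: active, feeds wire = (-1, 2)
L1 cruise: idle → wire stays (-1, 2)
L2 halt: active, inhibitor → wire = none
actuator = none

none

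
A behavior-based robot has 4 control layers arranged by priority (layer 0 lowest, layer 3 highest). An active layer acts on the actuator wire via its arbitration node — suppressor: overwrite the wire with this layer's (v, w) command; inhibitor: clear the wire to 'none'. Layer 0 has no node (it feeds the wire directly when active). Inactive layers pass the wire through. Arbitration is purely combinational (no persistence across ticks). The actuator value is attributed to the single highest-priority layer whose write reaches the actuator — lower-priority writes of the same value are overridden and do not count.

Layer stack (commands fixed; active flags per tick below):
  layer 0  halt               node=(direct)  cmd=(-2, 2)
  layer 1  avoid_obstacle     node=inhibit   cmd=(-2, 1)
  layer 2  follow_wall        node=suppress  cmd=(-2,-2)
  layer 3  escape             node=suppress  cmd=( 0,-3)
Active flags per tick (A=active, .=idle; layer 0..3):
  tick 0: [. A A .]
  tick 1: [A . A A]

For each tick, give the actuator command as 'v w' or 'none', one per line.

-2 -2
0 -3

tick 0:
  [0] halt off; wire := none
  [1] avoid_obstacle on (inhibit); wire := none
  [2] follow_wall on (suppress); wire := (-2, -2)
  [3] escape off; pass (-2, -2)
  output (-2, -2)
tick 1:
  [0] halt on; wire := (-2, 2)
  [1] avoid_obstacle off; pass (-2, 2)
  [2] follow_wall on (suppress); wire := (-2, -2)
  [3] escape on (suppress); wire := (0, -3)
  output (0, -3)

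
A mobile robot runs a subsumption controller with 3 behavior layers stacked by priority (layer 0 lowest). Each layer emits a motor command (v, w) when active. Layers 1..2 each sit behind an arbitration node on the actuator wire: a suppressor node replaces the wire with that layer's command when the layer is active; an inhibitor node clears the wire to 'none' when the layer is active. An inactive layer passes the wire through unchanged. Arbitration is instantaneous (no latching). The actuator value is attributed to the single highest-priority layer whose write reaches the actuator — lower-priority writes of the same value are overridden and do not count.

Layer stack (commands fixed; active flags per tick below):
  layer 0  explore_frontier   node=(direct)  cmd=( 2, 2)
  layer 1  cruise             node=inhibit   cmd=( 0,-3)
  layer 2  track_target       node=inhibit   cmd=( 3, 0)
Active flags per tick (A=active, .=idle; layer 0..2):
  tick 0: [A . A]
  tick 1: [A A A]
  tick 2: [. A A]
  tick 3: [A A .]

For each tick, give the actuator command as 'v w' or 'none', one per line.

none
none
none
none

tick 0:
  L0 explore_frontier: active, feeds wire = (2, 2)
  L1 cruise: idle → wire stays (2, 2)
  L2 track_target: active, inhibitor → wire = none
  actuator = none
tick 1:
  L0 explore_frontier: active, feeds wire = (2, 2)
  L1 cruise: active, inhibitor → wire = none
  L2 track_target: active, inhibitor → wire = none
  actuator = none
tick 2:
  L0 explore_frontier: idle → wire = none
  L1 cruise: active, inhibitor → wire = none
  L2 track_target: active, inhibitor → wire = none
  actuator = none
tick 3:
  L0 explore_frontier: active, feeds wire = (2, 2)
  L1 cruise: active, inhibitor → wire = none
  L2 track_target: idle → wire stays none
  actuator = none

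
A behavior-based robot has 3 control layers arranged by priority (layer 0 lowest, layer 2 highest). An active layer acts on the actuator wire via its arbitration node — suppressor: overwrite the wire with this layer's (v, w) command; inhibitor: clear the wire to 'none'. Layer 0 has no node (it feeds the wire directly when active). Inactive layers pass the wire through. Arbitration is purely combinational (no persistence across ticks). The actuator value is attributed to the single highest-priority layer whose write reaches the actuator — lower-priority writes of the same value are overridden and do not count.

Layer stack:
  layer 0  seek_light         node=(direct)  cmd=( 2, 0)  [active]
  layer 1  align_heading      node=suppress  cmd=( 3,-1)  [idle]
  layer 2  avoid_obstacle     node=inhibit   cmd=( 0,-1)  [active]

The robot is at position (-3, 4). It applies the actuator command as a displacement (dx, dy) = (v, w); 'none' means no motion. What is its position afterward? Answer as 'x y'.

layer 0 (seek_light) active — direct: (2, 0)
layer 1 (align_heading) idle — unchanged: (2, 0)
layer 2 (avoid_obstacle) active — inhibits: none
→ actuator none
position: (-3, 4) + none = (-3, 4)

-3 4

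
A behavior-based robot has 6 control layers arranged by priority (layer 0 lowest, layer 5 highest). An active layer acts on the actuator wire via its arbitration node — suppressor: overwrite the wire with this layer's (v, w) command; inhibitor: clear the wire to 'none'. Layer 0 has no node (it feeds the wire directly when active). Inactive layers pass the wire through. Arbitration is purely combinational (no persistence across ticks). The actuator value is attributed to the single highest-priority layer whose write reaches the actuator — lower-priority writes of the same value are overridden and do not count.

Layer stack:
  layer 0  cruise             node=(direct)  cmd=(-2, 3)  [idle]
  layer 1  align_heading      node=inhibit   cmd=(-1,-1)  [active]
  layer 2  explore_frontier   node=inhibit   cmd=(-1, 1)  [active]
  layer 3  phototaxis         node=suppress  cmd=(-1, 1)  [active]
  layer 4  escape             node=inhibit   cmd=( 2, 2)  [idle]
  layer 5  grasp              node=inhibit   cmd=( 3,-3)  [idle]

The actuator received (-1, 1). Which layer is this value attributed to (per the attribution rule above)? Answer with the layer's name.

phototaxis

L0 cruise: idle → wire = none
L1 align_heading: active, inhibitor → wire = none
L2 explore_frontier: active, inhibitor → wire = none
L3 phototaxis: active, suppressor → wire = (-1, 1)
L4 escape: idle → wire stays (-1, 1)
L5 grasp: idle → wire stays (-1, 1)
actuator = (-1, 1)
last writer: layer 3 = phototaxis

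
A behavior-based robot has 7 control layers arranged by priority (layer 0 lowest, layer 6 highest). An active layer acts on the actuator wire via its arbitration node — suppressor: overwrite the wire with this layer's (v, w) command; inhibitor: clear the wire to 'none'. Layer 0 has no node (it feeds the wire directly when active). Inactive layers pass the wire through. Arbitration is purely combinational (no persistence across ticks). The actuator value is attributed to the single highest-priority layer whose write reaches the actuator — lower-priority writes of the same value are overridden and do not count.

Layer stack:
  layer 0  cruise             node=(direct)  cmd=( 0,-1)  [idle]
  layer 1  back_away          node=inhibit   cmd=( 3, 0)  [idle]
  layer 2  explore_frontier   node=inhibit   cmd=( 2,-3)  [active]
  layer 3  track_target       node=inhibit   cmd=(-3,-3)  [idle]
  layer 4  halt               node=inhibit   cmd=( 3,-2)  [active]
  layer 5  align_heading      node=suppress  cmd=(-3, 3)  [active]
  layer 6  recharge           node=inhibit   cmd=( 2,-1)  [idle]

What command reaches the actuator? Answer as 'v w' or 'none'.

[0] cruise off; wire := none
[1] back_away off; pass none
[2] explore_frontier on (inhibit); wire := none
[3] track_target off; pass none
[4] halt on (inhibit); wire := none
[5] align_heading on (suppress); wire := (-3, 3)
[6] recharge off; pass (-3, 3)
output (-3, 3)

-3 3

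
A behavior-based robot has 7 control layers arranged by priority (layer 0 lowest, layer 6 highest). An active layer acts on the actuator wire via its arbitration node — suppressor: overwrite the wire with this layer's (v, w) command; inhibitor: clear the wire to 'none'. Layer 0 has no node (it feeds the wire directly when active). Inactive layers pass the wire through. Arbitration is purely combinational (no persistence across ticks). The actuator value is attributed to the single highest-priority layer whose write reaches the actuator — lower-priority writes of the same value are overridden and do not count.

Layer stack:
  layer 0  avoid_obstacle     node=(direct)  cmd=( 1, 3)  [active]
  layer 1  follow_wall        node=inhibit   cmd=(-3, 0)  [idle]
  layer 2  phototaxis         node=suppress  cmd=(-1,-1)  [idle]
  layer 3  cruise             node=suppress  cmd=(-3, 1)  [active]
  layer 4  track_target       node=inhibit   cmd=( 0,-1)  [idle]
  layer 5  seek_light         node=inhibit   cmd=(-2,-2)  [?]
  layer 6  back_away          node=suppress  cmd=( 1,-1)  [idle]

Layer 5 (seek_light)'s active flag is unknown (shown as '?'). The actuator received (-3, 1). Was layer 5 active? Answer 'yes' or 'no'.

no

If layer 5 is active=yes:
  actuator would be none
If layer 5 is active=no:
  actuator would be (-3, 1)
Observed (-3, 1), so layer 5 was idle.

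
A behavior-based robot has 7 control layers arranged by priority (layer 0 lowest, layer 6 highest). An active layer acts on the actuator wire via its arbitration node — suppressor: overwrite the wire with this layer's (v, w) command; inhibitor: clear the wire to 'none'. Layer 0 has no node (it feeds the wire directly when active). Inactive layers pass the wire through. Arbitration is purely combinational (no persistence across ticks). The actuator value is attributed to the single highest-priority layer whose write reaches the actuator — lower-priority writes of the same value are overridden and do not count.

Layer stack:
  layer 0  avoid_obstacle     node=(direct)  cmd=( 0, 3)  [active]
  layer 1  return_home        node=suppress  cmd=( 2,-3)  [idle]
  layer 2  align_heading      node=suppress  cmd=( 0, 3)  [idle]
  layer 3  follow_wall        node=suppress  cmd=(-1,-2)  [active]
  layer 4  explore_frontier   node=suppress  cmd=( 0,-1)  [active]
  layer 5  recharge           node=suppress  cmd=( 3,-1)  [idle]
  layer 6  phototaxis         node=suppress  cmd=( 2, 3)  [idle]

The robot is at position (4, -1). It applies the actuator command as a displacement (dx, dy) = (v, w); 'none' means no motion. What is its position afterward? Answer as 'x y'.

L0 avoid_obstacle: active, feeds wire = (0, 3)
L1 return_home: idle → wire stays (0, 3)
L2 align_heading: idle → wire stays (0, 3)
L3 follow_wall: active, suppressor → wire = (-1, -2)
L4 explore_frontier: active, suppressor → wire = (0, -1)
L5 recharge: idle → wire stays (0, -1)
L6 phototaxis: idle → wire stays (0, -1)
actuator = (0, -1)
position: (4, -1) + (0, -1) = (4, -2)

4 -2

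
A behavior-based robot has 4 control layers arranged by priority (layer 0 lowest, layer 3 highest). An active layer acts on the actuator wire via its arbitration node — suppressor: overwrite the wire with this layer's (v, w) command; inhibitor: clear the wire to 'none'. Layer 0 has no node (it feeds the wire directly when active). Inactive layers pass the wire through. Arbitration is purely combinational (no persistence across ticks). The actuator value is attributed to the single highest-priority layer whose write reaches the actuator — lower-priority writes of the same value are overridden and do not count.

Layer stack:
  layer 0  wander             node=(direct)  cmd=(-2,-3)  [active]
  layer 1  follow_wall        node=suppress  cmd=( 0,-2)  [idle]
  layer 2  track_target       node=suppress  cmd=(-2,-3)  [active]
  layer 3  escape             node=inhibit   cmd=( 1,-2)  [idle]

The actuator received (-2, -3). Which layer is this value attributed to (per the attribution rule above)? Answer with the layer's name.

L0 wander: active, feeds wire = (-2, -3)
L1 follow_wall: idle → wire stays (-2, -3)
L2 track_target: active, suppressor → wire = (-2, -3)
L3 escape: idle → wire stays (-2, -3)
actuator = (-2, -3)
last writer: layer 2 = track_target

track_target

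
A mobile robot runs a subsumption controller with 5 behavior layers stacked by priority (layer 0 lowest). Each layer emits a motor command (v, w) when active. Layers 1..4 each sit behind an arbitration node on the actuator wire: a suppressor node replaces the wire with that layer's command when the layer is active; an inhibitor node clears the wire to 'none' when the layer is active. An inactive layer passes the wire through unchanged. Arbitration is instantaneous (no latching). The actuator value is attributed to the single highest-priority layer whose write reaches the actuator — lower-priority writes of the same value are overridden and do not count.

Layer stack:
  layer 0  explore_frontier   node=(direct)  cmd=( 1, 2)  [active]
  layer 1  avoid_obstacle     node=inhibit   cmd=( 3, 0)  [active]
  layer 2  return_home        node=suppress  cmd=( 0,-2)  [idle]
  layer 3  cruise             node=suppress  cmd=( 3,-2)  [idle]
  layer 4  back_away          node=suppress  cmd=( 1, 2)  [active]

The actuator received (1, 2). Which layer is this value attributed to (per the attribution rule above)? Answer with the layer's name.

back_away

layer 0 (explore_frontier) active — direct: (1, 2)
layer 1 (avoid_obstacle) active — inhibits: none
layer 2 (return_home) idle — unchanged: none
layer 3 (cruise) idle — unchanged: none
layer 4 (back_away) active — suppresses: (1, 2)
→ actuator (1, 2)
last writer: layer 4 = back_away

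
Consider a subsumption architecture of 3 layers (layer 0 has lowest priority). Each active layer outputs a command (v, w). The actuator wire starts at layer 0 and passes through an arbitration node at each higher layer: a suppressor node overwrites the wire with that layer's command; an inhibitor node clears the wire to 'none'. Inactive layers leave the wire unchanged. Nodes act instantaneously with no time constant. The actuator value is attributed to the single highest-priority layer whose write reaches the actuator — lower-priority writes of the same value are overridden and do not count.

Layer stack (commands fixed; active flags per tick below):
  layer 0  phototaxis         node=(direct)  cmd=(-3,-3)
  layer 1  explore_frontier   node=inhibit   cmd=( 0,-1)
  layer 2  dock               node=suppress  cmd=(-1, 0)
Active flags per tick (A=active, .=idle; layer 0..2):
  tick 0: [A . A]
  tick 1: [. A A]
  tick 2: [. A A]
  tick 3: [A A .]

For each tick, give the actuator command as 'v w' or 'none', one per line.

-1 0
-1 0
-1 0
none

tick 0:
  layer 0 (phototaxis) active — direct: (-3, -3)
  layer 1 (explore_frontier) idle — unchanged: (-3, -3)
  layer 2 (dock) active — suppresses: (-1, 0)
  → actuator (-1, 0)
tick 1:
  layer 0 (phototaxis) idle — none
  layer 1 (explore_frontier) active — inhibits: none
  layer 2 (dock) active — suppresses: (-1, 0)
  → actuator (-1, 0)
tick 2:
  layer 0 (phototaxis) idle — none
  layer 1 (explore_frontier) active — inhibits: none
  layer 2 (dock) active — suppresses: (-1, 0)
  → actuator (-1, 0)
tick 3:
  layer 0 (phototaxis) active — direct: (-3, -3)
  layer 1 (explore_frontier) active — inhibits: none
  layer 2 (dock) idle — unchanged: none
  → actuator none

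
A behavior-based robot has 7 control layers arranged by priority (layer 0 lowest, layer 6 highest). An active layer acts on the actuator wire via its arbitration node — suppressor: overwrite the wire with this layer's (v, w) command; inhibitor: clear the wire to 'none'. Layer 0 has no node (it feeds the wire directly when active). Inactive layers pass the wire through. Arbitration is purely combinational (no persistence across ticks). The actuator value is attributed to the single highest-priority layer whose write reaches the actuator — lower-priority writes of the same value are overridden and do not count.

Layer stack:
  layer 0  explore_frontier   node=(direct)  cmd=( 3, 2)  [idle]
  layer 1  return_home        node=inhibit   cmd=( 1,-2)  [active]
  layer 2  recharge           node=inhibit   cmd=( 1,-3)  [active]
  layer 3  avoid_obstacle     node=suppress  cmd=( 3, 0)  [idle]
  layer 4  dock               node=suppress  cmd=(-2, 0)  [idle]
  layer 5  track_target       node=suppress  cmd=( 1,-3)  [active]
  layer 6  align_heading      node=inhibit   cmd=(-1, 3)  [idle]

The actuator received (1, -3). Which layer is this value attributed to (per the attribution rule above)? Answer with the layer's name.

track_target

L0 explore_frontier: idle → wire = none
L1 return_home: active, inhibitor → wire = none
L2 recharge: active, inhibitor → wire = none
L3 avoid_obstacle: idle → wire stays none
L4 dock: idle → wire stays none
L5 track_target: active, suppressor → wire = (1, -3)
L6 align_heading: idle → wire stays (1, -3)
actuator = (1, -3)
last writer: layer 5 = track_target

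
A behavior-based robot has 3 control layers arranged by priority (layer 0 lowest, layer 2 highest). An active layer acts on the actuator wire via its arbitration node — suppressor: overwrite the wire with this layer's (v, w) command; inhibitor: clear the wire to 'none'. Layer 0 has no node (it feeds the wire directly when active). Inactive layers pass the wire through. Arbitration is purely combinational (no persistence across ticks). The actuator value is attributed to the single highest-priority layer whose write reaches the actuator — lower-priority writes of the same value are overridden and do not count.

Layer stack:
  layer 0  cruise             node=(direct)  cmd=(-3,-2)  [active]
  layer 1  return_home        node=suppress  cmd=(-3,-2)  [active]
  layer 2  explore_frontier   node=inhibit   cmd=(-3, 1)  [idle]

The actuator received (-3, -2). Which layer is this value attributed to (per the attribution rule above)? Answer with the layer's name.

return_home

L0 cruise: active, feeds wire = (-3, -2)
L1 return_home: active, suppressor → wire = (-3, -2)
L2 explore_frontier: idle → wire stays (-3, -2)
actuator = (-3, -2)
last writer: layer 1 = return_home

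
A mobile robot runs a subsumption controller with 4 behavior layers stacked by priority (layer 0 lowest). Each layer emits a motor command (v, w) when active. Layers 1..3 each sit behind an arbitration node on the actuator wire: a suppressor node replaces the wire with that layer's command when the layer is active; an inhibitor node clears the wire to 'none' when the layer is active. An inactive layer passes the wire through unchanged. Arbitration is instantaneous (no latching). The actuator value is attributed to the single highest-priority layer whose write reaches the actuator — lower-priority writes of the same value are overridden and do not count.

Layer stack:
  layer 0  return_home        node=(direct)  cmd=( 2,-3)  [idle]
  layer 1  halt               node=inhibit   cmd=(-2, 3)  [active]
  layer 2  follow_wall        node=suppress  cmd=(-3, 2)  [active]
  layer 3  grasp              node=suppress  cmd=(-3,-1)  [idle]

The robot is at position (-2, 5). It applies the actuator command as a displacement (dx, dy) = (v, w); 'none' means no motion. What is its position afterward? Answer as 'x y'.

L0 return_home: idle → wire = none
L1 halt: active, inhibitor → wire = none
L2 follow_wall: active, suppressor → wire = (-3, 2)
L3 grasp: idle → wire stays (-3, 2)
actuator = (-3, 2)
position: (-2, 5) + (-3, 2) = (-5, 7)

-5 7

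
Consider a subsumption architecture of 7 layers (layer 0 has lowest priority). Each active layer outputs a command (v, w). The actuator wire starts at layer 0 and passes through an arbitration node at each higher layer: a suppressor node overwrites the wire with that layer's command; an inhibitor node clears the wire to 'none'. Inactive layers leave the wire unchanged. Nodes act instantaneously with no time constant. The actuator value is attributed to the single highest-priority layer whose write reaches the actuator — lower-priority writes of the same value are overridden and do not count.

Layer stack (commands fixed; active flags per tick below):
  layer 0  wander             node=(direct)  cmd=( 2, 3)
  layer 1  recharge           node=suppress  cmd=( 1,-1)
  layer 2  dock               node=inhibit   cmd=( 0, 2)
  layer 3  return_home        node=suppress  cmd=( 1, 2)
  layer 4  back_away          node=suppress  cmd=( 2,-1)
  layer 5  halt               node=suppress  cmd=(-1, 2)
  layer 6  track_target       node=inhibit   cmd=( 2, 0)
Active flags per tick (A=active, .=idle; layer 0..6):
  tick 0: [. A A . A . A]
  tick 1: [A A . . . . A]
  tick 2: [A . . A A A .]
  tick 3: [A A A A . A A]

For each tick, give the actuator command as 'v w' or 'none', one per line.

tick 0:
  layer 0 (wander) idle — none
  layer 1 (recharge) active — suppresses: (1, -1)
  layer 2 (dock) active — inhibits: none
  layer 3 (return_home) idle — unchanged: none
  layer 4 (back_away) active — suppresses: (2, -1)
  layer 5 (halt) idle — unchanged: (2, -1)
  layer 6 (track_target) active — inhibits: none
  → actuator none
tick 1:
  layer 0 (wander) active — direct: (2, 3)
  layer 1 (recharge) active — suppresses: (1, -1)
  layer 2 (dock) idle — unchanged: (1, -1)
  layer 3 (return_home) idle — unchanged: (1, -1)
  layer 4 (back_away) idle — unchanged: (1, -1)
  layer 5 (halt) idle — unchanged: (1, -1)
  layer 6 (track_target) active — inhibits: none
  → actuator none
tick 2:
  layer 0 (wander) active — direct: (2, 3)
  layer 1 (recharge) idle — unchanged: (2, 3)
  layer 2 (dock) idle — unchanged: (2, 3)
  layer 3 (return_home) active — suppresses: (1, 2)
  layer 4 (back_away) active — suppresses: (2, -1)
  layer 5 (halt) active — suppresses: (-1, 2)
  layer 6 (track_target) idle — unchanged: (-1, 2)
  → actuator (-1, 2)
tick 3:
  layer 0 (wander) active — direct: (2, 3)
  layer 1 (recharge) active — suppresses: (1, -1)
  layer 2 (dock) active — inhibits: none
  layer 3 (return_home) active — suppresses: (1, 2)
  layer 4 (back_away) idle — unchanged: (1, 2)
  layer 5 (halt) active — suppresses: (-1, 2)
  layer 6 (track_target) active — inhibits: none
  → actuator none

none
none
-1 2
none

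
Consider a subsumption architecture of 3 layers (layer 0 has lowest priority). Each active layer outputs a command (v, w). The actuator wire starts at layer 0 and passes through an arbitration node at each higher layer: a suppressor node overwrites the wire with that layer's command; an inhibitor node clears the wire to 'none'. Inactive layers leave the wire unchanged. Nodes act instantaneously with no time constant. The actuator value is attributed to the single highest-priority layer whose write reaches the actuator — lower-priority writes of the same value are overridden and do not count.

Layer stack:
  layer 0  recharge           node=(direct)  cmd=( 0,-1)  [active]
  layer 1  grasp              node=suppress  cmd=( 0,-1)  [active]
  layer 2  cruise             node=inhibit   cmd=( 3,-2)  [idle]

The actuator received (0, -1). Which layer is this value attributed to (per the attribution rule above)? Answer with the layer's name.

grasp

[0] recharge on; wire := (0, -1)
[1] grasp on (suppress); wire := (0, -1)
[2] cruise off; pass (0, -1)
output (0, -1)
last writer: layer 1 = grasp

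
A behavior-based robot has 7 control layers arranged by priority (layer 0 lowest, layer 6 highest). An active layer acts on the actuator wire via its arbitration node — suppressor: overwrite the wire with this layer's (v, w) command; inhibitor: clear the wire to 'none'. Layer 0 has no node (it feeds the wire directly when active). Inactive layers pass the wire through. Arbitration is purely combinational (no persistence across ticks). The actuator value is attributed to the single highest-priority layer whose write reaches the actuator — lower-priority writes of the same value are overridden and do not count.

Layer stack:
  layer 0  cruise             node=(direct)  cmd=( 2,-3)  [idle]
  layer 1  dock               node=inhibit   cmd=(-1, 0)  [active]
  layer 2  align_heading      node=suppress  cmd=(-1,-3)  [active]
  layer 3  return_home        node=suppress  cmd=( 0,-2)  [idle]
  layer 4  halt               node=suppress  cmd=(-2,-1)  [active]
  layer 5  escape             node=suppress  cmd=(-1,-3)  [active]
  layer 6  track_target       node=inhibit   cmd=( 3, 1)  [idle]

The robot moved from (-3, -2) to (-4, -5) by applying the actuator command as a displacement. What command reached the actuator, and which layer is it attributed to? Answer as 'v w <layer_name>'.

-1 -3 escape

displacement = (-4, -5) − (-3, -2) = (-1, -3)
[0] cruise off; wire := none
[1] dock on (inhibit); wire := none
[2] align_heading on (suppress); wire := (-1, -3)
[3] return_home off; pass (-1, -3)
[4] halt on (suppress); wire := (-2, -1)
[5] escape on (suppress); wire := (-1, -3)
[6] track_target off; pass (-1, -3)
output (-1, -3) — from layer 5 (escape)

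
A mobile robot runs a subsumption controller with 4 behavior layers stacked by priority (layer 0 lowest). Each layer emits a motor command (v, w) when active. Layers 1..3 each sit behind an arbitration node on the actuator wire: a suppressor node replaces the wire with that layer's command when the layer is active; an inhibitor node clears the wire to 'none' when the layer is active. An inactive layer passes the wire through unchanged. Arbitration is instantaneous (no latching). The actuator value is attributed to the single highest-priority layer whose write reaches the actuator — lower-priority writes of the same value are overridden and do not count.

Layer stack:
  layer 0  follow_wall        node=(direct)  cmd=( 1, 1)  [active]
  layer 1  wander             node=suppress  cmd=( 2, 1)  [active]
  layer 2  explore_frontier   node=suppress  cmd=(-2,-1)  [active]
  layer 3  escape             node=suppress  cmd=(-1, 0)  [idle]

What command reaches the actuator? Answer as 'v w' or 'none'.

layer 0 (follow_wall) active — direct: (1, 1)
layer 1 (wander) active — suppresses: (2, 1)
layer 2 (explore_frontier) active — suppresses: (-2, -1)
layer 3 (escape) idle — unchanged: (-2, -1)
→ actuator (-2, -1)

-2 -1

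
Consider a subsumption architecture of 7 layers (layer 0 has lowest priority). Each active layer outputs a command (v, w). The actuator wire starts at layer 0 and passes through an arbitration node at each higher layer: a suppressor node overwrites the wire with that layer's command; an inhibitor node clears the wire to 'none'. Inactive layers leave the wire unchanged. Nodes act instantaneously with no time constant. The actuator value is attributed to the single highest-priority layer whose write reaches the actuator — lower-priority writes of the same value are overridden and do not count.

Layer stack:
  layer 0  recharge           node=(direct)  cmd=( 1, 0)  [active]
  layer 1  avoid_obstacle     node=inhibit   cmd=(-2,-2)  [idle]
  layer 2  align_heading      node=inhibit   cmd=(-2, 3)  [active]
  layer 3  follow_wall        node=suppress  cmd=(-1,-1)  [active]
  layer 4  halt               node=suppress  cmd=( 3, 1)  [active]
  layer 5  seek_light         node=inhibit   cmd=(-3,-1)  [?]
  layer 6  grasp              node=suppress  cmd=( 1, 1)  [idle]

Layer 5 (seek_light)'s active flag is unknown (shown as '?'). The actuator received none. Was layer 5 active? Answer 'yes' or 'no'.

If layer 5 is active=yes:
  actuator would be none
If layer 5 is active=no:
  actuator would be (3, 1)
Observed none, so layer 5 was active.

yes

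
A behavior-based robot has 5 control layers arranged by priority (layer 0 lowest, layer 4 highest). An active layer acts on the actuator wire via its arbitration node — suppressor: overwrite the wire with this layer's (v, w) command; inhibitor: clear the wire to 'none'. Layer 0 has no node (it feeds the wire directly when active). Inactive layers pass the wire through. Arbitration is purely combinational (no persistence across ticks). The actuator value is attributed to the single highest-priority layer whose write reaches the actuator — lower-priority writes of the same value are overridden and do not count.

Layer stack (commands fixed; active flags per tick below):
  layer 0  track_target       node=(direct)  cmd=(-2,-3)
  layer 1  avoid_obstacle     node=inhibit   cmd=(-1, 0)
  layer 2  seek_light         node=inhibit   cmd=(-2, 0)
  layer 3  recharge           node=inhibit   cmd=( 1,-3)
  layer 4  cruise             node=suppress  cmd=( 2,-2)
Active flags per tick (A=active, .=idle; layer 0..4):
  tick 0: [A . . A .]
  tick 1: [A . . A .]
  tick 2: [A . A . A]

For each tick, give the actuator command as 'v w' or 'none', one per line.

tick 0:
  L0 track_target: active, feeds wire = (-2, -3)
  L1 avoid_obstacle: idle → wire stays (-2, -3)
  L2 seek_light: idle → wire stays (-2, -3)
  L3 recharge: active, inhibitor → wire = none
  L4 cruise: idle → wire stays none
  actuator = none
tick 1:
  L0 track_target: active, feeds wire = (-2, -3)
  L1 avoid_obstacle: idle → wire stays (-2, -3)
  L2 seek_light: idle → wire stays (-2, -3)
  L3 recharge: active, inhibitor → wire = none
  L4 cruise: idle → wire stays none
  actuator = none
tick 2:
  L0 track_target: active, feeds wire = (-2, -3)
  L1 avoid_obstacle: idle → wire stays (-2, -3)
  L2 seek_light: active, inhibitor → wire = none
  L3 recharge: idle → wire stays none
  L4 cruise: active, suppressor → wire = (2, -2)
  actuator = (2, -2)

none
none
2 -2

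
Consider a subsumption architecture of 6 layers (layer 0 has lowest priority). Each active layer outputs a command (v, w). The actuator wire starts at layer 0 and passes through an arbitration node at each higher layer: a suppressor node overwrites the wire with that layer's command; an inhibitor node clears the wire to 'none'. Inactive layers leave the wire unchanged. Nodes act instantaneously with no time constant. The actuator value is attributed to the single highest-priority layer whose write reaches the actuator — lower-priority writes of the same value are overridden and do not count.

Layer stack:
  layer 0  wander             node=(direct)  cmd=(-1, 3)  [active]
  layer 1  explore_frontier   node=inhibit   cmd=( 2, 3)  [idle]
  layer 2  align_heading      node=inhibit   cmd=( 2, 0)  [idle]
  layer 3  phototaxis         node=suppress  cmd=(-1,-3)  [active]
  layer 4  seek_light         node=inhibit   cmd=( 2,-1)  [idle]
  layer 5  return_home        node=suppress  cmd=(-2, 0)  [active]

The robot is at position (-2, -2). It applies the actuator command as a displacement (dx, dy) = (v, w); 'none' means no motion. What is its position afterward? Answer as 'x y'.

-4 -2

L0 wander: active, feeds wire = (-1, 3)
L1 explore_frontier: idle → wire stays (-1, 3)
L2 align_heading: idle → wire stays (-1, 3)
L3 phototaxis: active, suppressor → wire = (-1, -3)
L4 seek_light: idle → wire stays (-1, -3)
L5 return_home: active, suppressor → wire = (-2, 0)
actuator = (-2, 0)
position: (-2, -2) + (-2, 0) = (-4, -2)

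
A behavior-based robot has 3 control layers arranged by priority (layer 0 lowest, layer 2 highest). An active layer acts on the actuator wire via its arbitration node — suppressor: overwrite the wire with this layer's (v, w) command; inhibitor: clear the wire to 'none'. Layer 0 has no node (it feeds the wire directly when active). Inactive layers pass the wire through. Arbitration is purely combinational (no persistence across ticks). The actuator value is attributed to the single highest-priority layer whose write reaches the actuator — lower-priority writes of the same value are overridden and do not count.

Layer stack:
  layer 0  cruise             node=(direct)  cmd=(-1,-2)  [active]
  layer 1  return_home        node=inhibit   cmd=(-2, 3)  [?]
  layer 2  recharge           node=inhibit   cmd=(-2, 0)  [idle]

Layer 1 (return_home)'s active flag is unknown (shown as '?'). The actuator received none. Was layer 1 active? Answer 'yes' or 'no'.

yes

If layer 1 is active=yes:
  actuator would be none
If layer 1 is active=no:
  actuator would be (-1, -2)
Observed none, so layer 1 was active.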